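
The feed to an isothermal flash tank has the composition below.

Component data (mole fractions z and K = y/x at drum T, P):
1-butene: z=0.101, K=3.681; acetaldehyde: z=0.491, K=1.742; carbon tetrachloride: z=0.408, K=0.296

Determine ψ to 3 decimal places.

ψ = 0.416

Material balance + equilibrium reduce to Σ zᵢ(Kᵢ−1)/(1+ψ(Kᵢ−1)) = 0.
Feasibility: ΣzᵢKᵢ = 1.348, Σzᵢ/Kᵢ = 1.688 — both > 1, two phases present.
Newton–Raphson from ψ = 0.33:
  ψ = 0.330: g = 0.0622, g' = -0.722 → ψ = 0.416
Converged at ψ = 0.416.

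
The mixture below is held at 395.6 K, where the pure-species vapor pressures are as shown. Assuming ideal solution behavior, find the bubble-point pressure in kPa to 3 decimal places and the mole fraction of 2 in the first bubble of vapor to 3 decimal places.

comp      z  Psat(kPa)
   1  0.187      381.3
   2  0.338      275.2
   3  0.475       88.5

Pbub = 206.358 kPa, y_2 = 0.451

At the bubble point ψ → 0, so ΣzᵢKᵢ = 1 with Kᵢ = Pᵢˢᵃᵗ/P ⇒ P = ΣzᵢPᵢˢᵃᵗ.
P = 0.187·381.3 + 0.338·275.2 + 0.475·88.5 = 206.358 kPa
yᵢ = zᵢPᵢˢᵃᵗ/P ⇒ y_2 = 0.338·275.2/206.358 = 0.451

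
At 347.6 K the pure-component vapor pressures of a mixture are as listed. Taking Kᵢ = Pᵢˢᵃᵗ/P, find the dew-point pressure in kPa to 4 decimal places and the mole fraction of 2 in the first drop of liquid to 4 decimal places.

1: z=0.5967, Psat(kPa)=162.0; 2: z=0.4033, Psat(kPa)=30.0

Pdew = 58.3885 kPa, x_2 = 0.7849

At the dew point ψ → 1, so Σzᵢ/Kᵢ = 1 with Kᵢ = Pᵢˢᵃᵗ/P ⇒ 1/P = Σzᵢ/Pᵢˢᵃᵗ.
1/P = 0.5967/162.0 + 0.4033/30.0 = 0.0171267 ⇒ P = 58.3885 kPa
xᵢ = zᵢP/Pᵢˢᵃᵗ ⇒ x_2 = 0.4033·58.3885/30.0 = 0.7849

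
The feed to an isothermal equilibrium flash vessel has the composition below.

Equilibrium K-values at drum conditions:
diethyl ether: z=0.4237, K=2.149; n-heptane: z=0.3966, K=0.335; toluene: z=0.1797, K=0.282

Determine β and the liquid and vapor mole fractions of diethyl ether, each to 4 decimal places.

β = 0.1201, x_diethyl ether = 0.3723, y_diethyl ether = 0.8002

Newton iteration, β⁰ = 0.68:
  β = 0.6800: g = -0.46027, g' = -1.1145 → β = 0.2670
  β = 0.2670: g = -0.10776, g' = -0.7286 → β = 0.1191
  β = 0.1191: g = 0.00071, g' = -0.7504 → β = 0.1201
Converged at β = 0.1201.
Compositions from xᵢ = zᵢ/(1+β(Kᵢ−1)), yᵢ = Kᵢxᵢ:
  diethyl ether: x = 0.3723, y = 0.8002
  n-heptane: x = 0.4310, y = 0.1444
  toluene: x = 0.1967, y = 0.0555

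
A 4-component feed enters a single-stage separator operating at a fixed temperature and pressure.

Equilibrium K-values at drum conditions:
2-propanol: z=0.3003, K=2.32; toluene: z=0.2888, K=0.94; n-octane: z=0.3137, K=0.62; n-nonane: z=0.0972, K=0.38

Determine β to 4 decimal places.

β = 0.4602

Material balance + equilibrium reduce to Σ zᵢ(Kᵢ−1)/(1+β(Kᵢ−1)) = 0.
Feasibility: ΣzᵢKᵢ = 1.1996, Σzᵢ/Kᵢ = 1.1984 — both > 1, two phases present.
Newton iteration, β⁰ = 0.58:
  β = 0.5800: g = -0.04045, g' = -0.3346 → β = 0.4591
  β = 0.4591: g = 0.00036, g' = -0.3434 → β = 0.4602
Converged at β = 0.4602.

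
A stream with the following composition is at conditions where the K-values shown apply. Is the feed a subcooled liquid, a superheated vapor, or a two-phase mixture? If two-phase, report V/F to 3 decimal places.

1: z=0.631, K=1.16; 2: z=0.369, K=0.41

ΣzᵢKᵢ = 0.883; Σzᵢ/Kᵢ = 1.444.
Since ΣzᵢKᵢ < 1 the mixture is below its bubble point — single liquid phase.

subcooled liquid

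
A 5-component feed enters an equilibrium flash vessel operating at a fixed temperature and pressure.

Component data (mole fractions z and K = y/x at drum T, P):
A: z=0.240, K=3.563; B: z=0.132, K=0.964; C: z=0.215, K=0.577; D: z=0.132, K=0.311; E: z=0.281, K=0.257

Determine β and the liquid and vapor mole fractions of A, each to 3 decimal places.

Let β = V/F and solve Σ zᵢ(Kᵢ−1)/(1+β(Kᵢ−1)) = 0.
Feasibility: ΣzᵢKᵢ = 1.220, Σzᵢ/Kᵢ = 2.095 — both > 1, two phases present.
Newton iteration, β⁰ = 0.5:
  β = 0.500: g = -0.3215, g' = -0.903 → β = 0.144
  β = 0.144: g = 0.0127, g' = -1.156 → β = 0.155
Converged at β = 0.155.
Compositions from xᵢ = zᵢ/(1+β(Kᵢ−1)), yᵢ = Kᵢxᵢ:
  A: x = 0.172, y = 0.612
  B: x = 0.133, y = 0.128
  C: x = 0.230, y = 0.133
  D: x = 0.148, y = 0.046
  E: x = 0.318, y = 0.082

β = 0.155, x_A = 0.172, y_A = 0.612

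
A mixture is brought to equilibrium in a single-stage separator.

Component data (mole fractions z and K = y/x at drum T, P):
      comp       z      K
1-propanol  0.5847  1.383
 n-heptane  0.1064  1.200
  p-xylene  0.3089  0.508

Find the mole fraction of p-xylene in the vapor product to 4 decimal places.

Material balance + equilibrium reduce to Σ zᵢ(Kᵢ−1)/(1+β(Kᵢ−1)) = 0.
Feasibility: ΣzᵢKᵢ = 1.0932, Σzᵢ/Kᵢ = 1.1195 — both > 1, two phases present.
Newton–Raphson from β = 0.45:
  β = 0.4500: g = 0.01535, g' = -0.1893 → β = 0.5311
  β = 0.5311: g = -0.00040, g' = -0.1997 → β = 0.5290
Converged at β = 0.5290.
Compositions from xᵢ = zᵢ/(1+β(Kᵢ−1)), yᵢ = Kᵢxᵢ:
  1-propanol: x = 0.4862, y = 0.6724
  n-heptane: x = 0.0962, y = 0.1155
  p-xylene: x = 0.4176, y = 0.2121

y_p-xylene = 0.2121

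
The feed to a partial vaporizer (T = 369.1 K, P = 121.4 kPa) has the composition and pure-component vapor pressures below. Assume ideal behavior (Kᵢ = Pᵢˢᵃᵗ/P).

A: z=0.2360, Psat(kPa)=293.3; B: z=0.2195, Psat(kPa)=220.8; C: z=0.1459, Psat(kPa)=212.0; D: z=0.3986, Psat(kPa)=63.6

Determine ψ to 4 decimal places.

Raoult's law: Kᵢ = Pᵢˢᵃᵗ/P = Pᵢˢᵃᵗ/121.4.
  K_A = 293.3/121.4 = 2.415980, K_B = 220.8/121.4 = 1.818781, K_C = 212.0/121.4 = 1.746293, K_D = 63.6/121.4 = 0.523888
Rachford–Rice: g(ψ) = Σ zᵢ(Kᵢ−1)/(1+ψ(Kᵢ−1)) = 0.
Feasibility: ΣzᵢKᵢ = 1.4330, Σzᵢ/Kᵢ = 1.0628 — both > 1, two phases present.
Newton iteration, ψ⁰ = 0.34:
  ψ = 0.3400: g = 0.22657, g' = -0.4860 → ψ = 0.8062
  ψ = 0.8062: g = 0.02427, g' = -0.4262 → ψ = 0.8632
  ψ = 0.8632: g = -0.00028, g' = -0.4368 → ψ = 0.8625
Converged at ψ = 0.8625.

ψ = 0.8625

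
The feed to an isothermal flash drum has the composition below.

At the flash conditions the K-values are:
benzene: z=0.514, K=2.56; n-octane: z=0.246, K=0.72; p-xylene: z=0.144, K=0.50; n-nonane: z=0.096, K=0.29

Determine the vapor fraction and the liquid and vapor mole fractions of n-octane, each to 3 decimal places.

Let ψ = V/F and solve Σ zᵢ(Kᵢ−1)/(1+ψ(Kᵢ−1)) = 0.
Check two-phase: ΣzᵢKᵢ = 1.593 > 1 and Σzᵢ/Kᵢ = 1.161 > 1, so g(0) = 0.593 > 0 and g(1) = -0.161 < 0.
Newton iteration, ψ⁰ = 0.5:
  ψ = 0.500: g = 0.1687, g' = -0.601 → ψ = 0.781
  ψ = 0.781: g = 0.0024, g' = -0.626 → ψ = 0.784
Converged at ψ = 0.784.
Compositions from xᵢ = zᵢ/(1+ψ(Kᵢ−1)), yᵢ = Kᵢxᵢ:
  benzene: x = 0.231, y = 0.592
  n-octane: x = 0.315, y = 0.227
  p-xylene: x = 0.237, y = 0.118
  n-nonane: x = 0.217, y = 0.063

ψ = 0.784, x_n-octane = 0.315, y_n-octane = 0.227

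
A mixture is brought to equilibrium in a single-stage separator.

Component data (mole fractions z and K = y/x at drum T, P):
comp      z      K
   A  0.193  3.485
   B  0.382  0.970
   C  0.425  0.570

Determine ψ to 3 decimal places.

Material balance + equilibrium reduce to Σ zᵢ(Kᵢ−1)/(1+ψ(Kᵢ−1)) = 0.
Check two-phase: ΣzᵢKᵢ = 1.285 > 1 and Σzᵢ/Kᵢ = 1.195 > 1, so g(0) = 0.285 > 0 and g(1) = -0.195 < 0.
Iterate (Newton) starting at ψ = 0.4:
  ψ = 0.400: g = 0.0082, g' = -0.415 → ψ = 0.420
Converged at ψ = 0.420.

ψ = 0.420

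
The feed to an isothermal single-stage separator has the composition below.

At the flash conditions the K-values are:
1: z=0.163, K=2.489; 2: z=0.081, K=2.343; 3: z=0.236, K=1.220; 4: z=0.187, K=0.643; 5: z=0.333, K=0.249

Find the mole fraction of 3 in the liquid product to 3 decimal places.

x_3 = 0.229

Material balance + equilibrium reduce to Σ zᵢ(Kᵢ−1)/(1+V/F(Kᵢ−1)) = 0.
Check two-phase: ΣzᵢKᵢ = 1.087 > 1 and Σzᵢ/Kᵢ = 1.922 > 1, so g(0) = 0.087 > 0 and g(1) = -0.922 < 0.
Newton–Raphson from V/F = 0.34:
  V/F = 0.340: g = -0.1277, g' = -0.608 → V/F = 0.130
  V/F = 0.130: g = -0.0006, g' = -0.627 → V/F = 0.129
Converged at V/F = 0.129.
Compositions from xᵢ = zᵢ/(1+V/F(Kᵢ−1)), yᵢ = Kᵢxᵢ:
  1: x = 0.137, y = 0.340
  2: x = 0.069, y = 0.162
  3: x = 0.229, y = 0.280
  4: x = 0.196, y = 0.126
  5: x = 0.369, y = 0.092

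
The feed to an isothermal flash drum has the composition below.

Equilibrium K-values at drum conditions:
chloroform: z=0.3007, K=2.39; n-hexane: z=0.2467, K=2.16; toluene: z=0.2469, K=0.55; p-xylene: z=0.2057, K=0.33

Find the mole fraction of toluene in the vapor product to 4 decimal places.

Newton iteration, V/F⁰ = 0.5:
  V/F = 0.5000: g = 0.07711, g' = -0.6272 → V/F = 0.6229
  V/F = 0.6229: g = -0.00079, g' = -0.6473 → V/F = 0.6217
Converged at V/F = 0.6217.
Compositions from xᵢ = zᵢ/(1+V/F(Kᵢ−1)), yᵢ = Kᵢxᵢ:
  chloroform: x = 0.1613, y = 0.3855
  n-hexane: x = 0.1433, y = 0.3096
  toluene: x = 0.3428, y = 0.1885
  p-xylene: x = 0.3526, y = 0.1163

y_toluene = 0.1885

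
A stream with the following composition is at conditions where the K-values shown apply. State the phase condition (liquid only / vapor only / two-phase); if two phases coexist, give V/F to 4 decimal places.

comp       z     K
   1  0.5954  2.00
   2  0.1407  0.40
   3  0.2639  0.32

two-phase, V/F = 0.5068

ΣzᵢKᵢ = 1.3315; Σzᵢ/Kᵢ = 1.4741.
Both exceed 1, so a two-phase solution exists.
Rachford–Rice: g(ψ) = Σ zᵢ(Kᵢ−1)/(1+ψ(Kᵢ−1)) = 0.
Newton–Raphson from ψ = 0.5:
  ψ = 0.5000: g = 0.00444, g' = -0.6481 → ψ = 0.5068
Converged at ψ = 0.5068.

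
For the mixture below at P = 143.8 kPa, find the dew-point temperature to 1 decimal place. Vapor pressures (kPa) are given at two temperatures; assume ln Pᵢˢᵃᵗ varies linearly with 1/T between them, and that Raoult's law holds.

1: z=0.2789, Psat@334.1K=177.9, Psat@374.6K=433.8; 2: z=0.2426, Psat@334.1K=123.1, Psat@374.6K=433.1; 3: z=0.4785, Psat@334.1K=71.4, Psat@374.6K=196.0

T = 348.1 K

Dew-point temperature: Σzᵢ·P/Pᵢˢᵃᵗ(T) = 1. Interpolate ln Pᵢˢᵃᵗ = aᵢ + bᵢ/T.
  T = 334.1 K: ΣzᵢP/Pᵢˢᵃᵗ = 1.4725
  T = 374.6 K: ΣzᵢP/Pᵢˢᵃᵗ = 0.5241
  T = 354.4 K: ΣzᵢP/Pᵢˢᵃᵗ = 0.8505
  T = 344.2 K: ΣzᵢP/Pᵢˢᵃᵗ = 1.1111
  T = 349.3 K: ΣzᵢP/Pᵢˢᵃᵗ = 0.9701
  T = 346.8 K: ΣzᵢP/Pᵢˢᵃᵗ = 1.0363
  T = 348.1 K: ΣzᵢP/Pᵢˢᵃᵗ = 1.0012
Interpolating between 348.1 K and 349.3 K gives T ≈ 348.1 K.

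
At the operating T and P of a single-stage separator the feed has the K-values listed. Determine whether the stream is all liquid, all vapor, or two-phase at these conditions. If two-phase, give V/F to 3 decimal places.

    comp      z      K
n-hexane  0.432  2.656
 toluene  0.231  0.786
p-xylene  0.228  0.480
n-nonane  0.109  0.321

ΣzᵢKᵢ = 1.473; Σzᵢ/Kᵢ = 1.271.
Both exceed 1, so a two-phase solution exists.
Newton–Raphson from ψ = 0.5:
  ψ = 0.500: g = 0.0637, g' = -0.596 → ψ = 0.607
  ψ = 0.607: g = 0.0008, g' = -0.586 → ψ = 0.608
Converged at ψ = 0.608.

two-phase, V/F = 0.608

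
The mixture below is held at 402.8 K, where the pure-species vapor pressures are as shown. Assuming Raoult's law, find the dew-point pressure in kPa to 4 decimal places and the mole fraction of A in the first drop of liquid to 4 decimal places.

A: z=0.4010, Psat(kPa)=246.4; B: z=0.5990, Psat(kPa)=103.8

At the dew point ψ → 1, so Σzᵢ/Kᵢ = 1 with Kᵢ = Pᵢˢᵃᵗ/P ⇒ 1/P = Σzᵢ/Pᵢˢᵃᵗ.
1/P = 0.4010/246.4 + 0.5990/103.8 = 0.0073981 ⇒ P = 135.1690 kPa
xᵢ = zᵢP/Pᵢˢᵃᵗ ⇒ x_A = 0.4010·135.1690/246.4 = 0.2200

Pdew = 135.1690 kPa, x_A = 0.2200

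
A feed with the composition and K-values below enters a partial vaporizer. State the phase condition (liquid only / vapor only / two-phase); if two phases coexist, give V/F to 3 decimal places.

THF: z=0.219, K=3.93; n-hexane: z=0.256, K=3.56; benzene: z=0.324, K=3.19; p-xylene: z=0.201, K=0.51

vapor only

ΣzᵢKᵢ = 2.908; Σzᵢ/Kᵢ = 0.623.
Since Σzᵢ/Kᵢ < 1 the mixture is above its dew point — single vapor phase.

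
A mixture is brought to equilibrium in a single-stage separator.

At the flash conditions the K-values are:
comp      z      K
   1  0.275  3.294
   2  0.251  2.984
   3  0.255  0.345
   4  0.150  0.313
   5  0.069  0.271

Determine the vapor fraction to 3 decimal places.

Material balance + equilibrium reduce to Σ zᵢ(Kᵢ−1)/(1+ψ(Kᵢ−1)) = 0.
Check two-phase: ΣzᵢKᵢ = 1.808 > 1 and Σzᵢ/Kᵢ = 1.641 > 1, so g(0) = 0.808 > 0 and g(1) = -0.641 < 0.
Newton–Raphson from ψ = 0.5:
  ψ = 0.500: g = 0.0593, g' = -1.060 → ψ = 0.556
Converged at ψ = 0.556.

ψ = 0.556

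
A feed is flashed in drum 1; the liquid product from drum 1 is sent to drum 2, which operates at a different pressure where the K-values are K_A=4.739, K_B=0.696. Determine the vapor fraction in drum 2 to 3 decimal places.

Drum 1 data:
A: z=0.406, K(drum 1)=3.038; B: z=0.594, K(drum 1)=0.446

Drum 1:
Rachford–Rice: g(ψ₁) = Σ zᵢ(Kᵢ−1)/(1+ψ₁(Kᵢ−1)) = 0.
Feasibility: ΣzᵢKᵢ = 1.498, Σzᵢ/Kᵢ = 1.465 — both > 1, two phases present.
Binary case is linear: z₁(K₁−1)(1+ψ₁(K₂−1)) + z₂(K₂−1)(1+ψ₁(K₁−1)) = 0
⇒ ψ₁ = [z₁(K₁−1)+z₂(K₂−1)] / [−(K₁−1)(K₂−1)] = 0.4984/1.1291 = 0.441
Drum-1 compositions:
  A: x = 0.214, y = 0.649
  B: x = 0.786, y = 0.351
Drum-2 feed = drum-1 liquid: z₂ = (0.2137, 0.7863).
Drum 2:
Rachford–Rice: g(ψ₂) = Σ zᵢ(Kᵢ−1)/(1+ψ₂(Kᵢ−1)) = 0.
Feasibility: ΣzᵢKᵢ = 1.560, Σzᵢ/Kᵢ = 1.175 — both > 1, two phases present.
Binary case is linear: z₁(K₁−1)(1+ψ₂(K₂−1)) + z₂(K₂−1)(1+ψ₂(K₁−1)) = 0
⇒ ψ₂ = [z₁(K₁−1)+z₂(K₂−1)] / [−(K₁−1)(K₂−1)] = 0.5601/1.1367 = 0.493
  A: x = 0.075, y = 0.356
  B: x = 0.925, y = 0.644

V/F (drum 2) = 0.493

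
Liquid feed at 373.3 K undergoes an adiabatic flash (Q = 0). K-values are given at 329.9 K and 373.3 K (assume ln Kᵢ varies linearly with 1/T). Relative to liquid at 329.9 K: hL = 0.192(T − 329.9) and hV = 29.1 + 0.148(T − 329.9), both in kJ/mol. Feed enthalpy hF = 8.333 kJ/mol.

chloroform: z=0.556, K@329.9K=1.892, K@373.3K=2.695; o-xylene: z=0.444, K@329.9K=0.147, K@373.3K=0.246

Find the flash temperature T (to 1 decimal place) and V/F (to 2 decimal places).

Adiabatic flash: solve Rachford–Rice at each trial T, then check hF = ψ·hV(T) + (1−ψ)·hL(T).
  T = 329.9 K: K = (1.892, 0.147), RR gives ψ = 0.154, H_out = 4.483 kJ/mol
  T = 373.3 K: K = (2.695, 0.246), RR gives ψ = 0.475, H_out = 21.261 kJ/mol
  T = 351.6 K: K = (2.283, 0.193), RR gives ψ = 0.343, H_out = 13.822 kJ/mol
  T = 340.8 K: K = (2.085, 0.169), RR gives ψ = 0.260, H_out = 9.543 kJ/mol
  T = 335.4 K: K = (1.989, 0.158), RR gives ψ = 0.211, H_out = 7.155 kJ/mol
  T = 338.1 K: K = (2.037, 0.164), RR gives ψ = 0.237, H_out = 8.374 kJ/mol
  T = 336.8 K: K = (2.014, 0.161), RR gives ψ = 0.225, H_out = 7.794 kJ/mol
Linear interpolation between T = 336.8 (H_out = 7.794) and T = 338.1 (H_out = 8.374) on hF = 8.333 gives T ≈ 338.0 K, at which ψ = 0.24.

T = 338.0 K, V/F = 0.24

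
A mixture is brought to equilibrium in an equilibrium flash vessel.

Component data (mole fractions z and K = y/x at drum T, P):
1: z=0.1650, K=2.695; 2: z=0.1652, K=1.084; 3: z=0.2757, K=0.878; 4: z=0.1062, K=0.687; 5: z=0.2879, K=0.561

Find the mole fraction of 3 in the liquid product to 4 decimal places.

Rachford–Rice: g(ψ) = Σ zᵢ(Kᵢ−1)/(1+ψ(Kᵢ−1)) = 0.
Check two-phase: ΣzᵢKᵢ = 1.1003 > 1 and Σzᵢ/Kᵢ = 1.1954 > 1, so g(0) = 0.1003 > 0 and g(1) = -0.1954 < 0.
Newton–Raphson from ψ = 0.5:
  ψ = 0.5000: g = -0.07246, g' = -0.2503 → ψ = 0.2105
  ψ = 0.2105: g = 0.01040, g' = -0.3422 → ψ = 0.2409
  ψ = 0.2409: g = 0.00025, g' = -0.3260 → ψ = 0.2417
Converged at ψ = 0.2417.
Compositions from xᵢ = zᵢ/(1+ψ(Kᵢ−1)), yᵢ = Kᵢxᵢ:
  1: x = 0.1171, y = 0.3155
  2: x = 0.1619, y = 0.1755
  3: x = 0.2841, y = 0.2494
  4: x = 0.1149, y = 0.0789
  5: x = 0.3221, y = 0.1807

x_3 = 0.2841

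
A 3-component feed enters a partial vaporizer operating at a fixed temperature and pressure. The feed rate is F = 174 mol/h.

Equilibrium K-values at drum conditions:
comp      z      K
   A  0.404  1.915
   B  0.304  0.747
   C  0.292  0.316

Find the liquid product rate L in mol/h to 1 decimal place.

Rachford–Rice: g(ψ) = Σ zᵢ(Kᵢ−1)/(1+ψ(Kᵢ−1)) = 0.
g(0) = ΣzᵢKᵢ − 1 = 0.093 and g(1) = 1 − Σzᵢ/Kᵢ = -0.542, so a root lies in (0, 1).
Newton iteration, ψ⁰ = 0.5:
  ψ = 0.500: g = -0.1380, g' = -0.500 → ψ = 0.224
  ψ = 0.224: g = -0.0107, g' = -0.445 → ψ = 0.200
Converged at ψ = 0.200.
Then V = ψ·F = 0.2002·174 = 34.8 mol/h and L = F − V = 139.2 mol/h.

L = 139.2 mol/h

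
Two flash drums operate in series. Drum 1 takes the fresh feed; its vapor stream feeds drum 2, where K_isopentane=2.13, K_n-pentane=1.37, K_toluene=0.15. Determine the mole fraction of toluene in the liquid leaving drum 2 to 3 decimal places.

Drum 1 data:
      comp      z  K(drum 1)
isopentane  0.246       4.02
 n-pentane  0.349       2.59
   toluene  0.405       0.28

Drum 1:
Newton–Raphson from ψ₁ = 0.5:
  ψ₁ = 0.500: g = 0.1495, g' = -1.143 → ψ₁ = 0.631
  ψ₁ = 0.631: g = -0.0015, g' = -1.191 → ψ₁ = 0.630
Converged at ψ₁ = 0.630.
Drum-1 compositions:
  isopentane: x = 0.085, y = 0.341
  n-pentane: x = 0.174, y = 0.452
  toluene: x = 0.741, y = 0.207
Drum-2 feed = drum-1 vapor: z₂ = (0.3409, 0.4517, 0.2074).
Drum 2:
Material balance + equilibrium reduce to Σ zᵢ(Kᵢ−1)/(1+ψ₂(Kᵢ−1)) = 0.
Feasibility: ΣzᵢKᵢ = 1.376, Σzᵢ/Kᵢ = 1.873 — both > 1, two phases present.
Newton–Raphson from ψ₂ = 0.47:
  ψ₂ = 0.470: g = 0.1003, g' = -0.646 → ψ₂ = 0.625
  ψ₂ = 0.625: g = -0.0149, g' = -0.873 → ψ₂ = 0.608
Converged at ψ₂ = 0.608.
  isopentane: x = 0.202, y = 0.430
  n-pentane: x = 0.369, y = 0.505
  toluene: x = 0.429, y = 0.064

x_toluene (drum 2) = 0.429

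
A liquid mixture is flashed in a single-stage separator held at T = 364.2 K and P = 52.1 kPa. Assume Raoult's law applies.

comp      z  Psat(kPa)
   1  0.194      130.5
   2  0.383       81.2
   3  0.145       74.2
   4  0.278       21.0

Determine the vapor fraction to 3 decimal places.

ψ = 0.816

Raoult's law: Kᵢ = Pᵢˢᵃᵗ/P = Pᵢˢᵃᵗ/52.1.
  K_1 = 130.5/52.1 = 2.50480, K_2 = 81.2/52.1 = 1.55854, K_3 = 74.2/52.1 = 1.42418, K_4 = 21.0/52.1 = 0.40307
Material balance + equilibrium reduce to Σ zᵢ(Kᵢ−1)/(1+ψ(Kᵢ−1)) = 0.
g(0) = ΣzᵢKᵢ − 1 = 0.401 and g(1) = 1 − Σzᵢ/Kᵢ = -0.115, so a root lies in (0, 1).
Newton iteration, ψ⁰ = 0.5:
  ψ = 0.500: g = 0.1480, g' = -0.435 → ψ = 0.840
  ψ = 0.840: g = -0.0130, g' = -0.554 → ψ = 0.817
  ψ = 0.817: g = -0.0002, g' = -0.536 → ψ = 0.816
Converged at ψ = 0.816.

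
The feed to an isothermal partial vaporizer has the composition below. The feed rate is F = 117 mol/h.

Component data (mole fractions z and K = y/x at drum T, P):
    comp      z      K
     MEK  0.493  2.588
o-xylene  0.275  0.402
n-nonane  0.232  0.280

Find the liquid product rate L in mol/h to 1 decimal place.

L = 66.4 mol/h

Let ψ = V/F and solve Σ zᵢ(Kᵢ−1)/(1+ψ(Kᵢ−1)) = 0.
Check two-phase: ΣzᵢKᵢ = 1.451 > 1 and Σzᵢ/Kᵢ = 1.703 > 1, so g(0) = 0.451 > 0 and g(1) = -0.703 < 0.
Iterate (Newton) starting at ψ = 0.52:
  ψ = 0.520: g = -0.0769, g' = -0.887 → ψ = 0.433
  ψ = 0.433: g = -0.0010, g' = -0.869 → ψ = 0.432
Converged at ψ = 0.432.
Then V = ψ·F = 0.4322·117 = 50.6 mol/h and L = F − V = 66.4 mol/h.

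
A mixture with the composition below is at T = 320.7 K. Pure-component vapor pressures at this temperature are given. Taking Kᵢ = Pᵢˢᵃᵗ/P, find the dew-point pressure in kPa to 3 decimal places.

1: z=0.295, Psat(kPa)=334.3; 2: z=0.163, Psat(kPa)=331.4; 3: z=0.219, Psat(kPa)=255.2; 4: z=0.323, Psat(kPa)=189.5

At the dew point ψ → 1, so Σzᵢ/Kᵢ = 1 with Kᵢ = Pᵢˢᵃᵗ/P ⇒ 1/P = Σzᵢ/Pᵢˢᵃᵗ.
1/P = 0.295/334.3 + 0.163/331.4 + 0.219/255.2 + 0.323/189.5 = 0.003937 ⇒ P = 254.005 kPa

Pdew = 254.005 kPa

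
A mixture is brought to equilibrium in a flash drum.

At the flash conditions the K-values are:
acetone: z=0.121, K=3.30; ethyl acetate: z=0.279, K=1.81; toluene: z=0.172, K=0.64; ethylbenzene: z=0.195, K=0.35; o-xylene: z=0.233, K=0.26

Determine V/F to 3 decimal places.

V/F = 0.161

Material balance + equilibrium reduce to Σ zᵢ(Kᵢ−1)/(1+V/F(Kᵢ−1)) = 0.
Feasibility: ΣzᵢKᵢ = 1.143, Σzᵢ/Kᵢ = 1.913 — both > 1, two phases present.
Newton–Raphson from V/F = 0.5:
  V/F = 0.500: g = -0.2467, g' = -0.767 → V/F = 0.178
  V/F = 0.178: g = -0.0133, g' = -0.762 → V/F = 0.161
Converged at V/F = 0.161.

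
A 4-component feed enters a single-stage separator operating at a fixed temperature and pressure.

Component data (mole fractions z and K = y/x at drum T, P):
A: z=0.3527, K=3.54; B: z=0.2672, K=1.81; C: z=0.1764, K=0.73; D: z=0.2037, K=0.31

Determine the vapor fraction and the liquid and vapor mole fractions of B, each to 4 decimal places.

ψ = 0.8613, x_B = 0.1574, y_B = 0.2849

Material balance + equilibrium reduce to Σ zᵢ(Kᵢ−1)/(1+ψ(Kᵢ−1)) = 0.
Feasibility: ΣzᵢKᵢ = 1.9241, Σzᵢ/Kᵢ = 1.1460 — both > 1, two phases present.
Newton–Raphson from ψ = 0.5:
  ψ = 0.5000: g = 0.27905, g' = -0.7736 → ψ = 0.8607
  ψ = 0.8607: g = 0.00056, g' = -0.8948 → ψ = 0.8613
Converged at ψ = 0.8613.
Compositions from xᵢ = zᵢ/(1+ψ(Kᵢ−1)), yᵢ = Kᵢxᵢ:
  A: x = 0.1106, y = 0.3917
  B: x = 0.1574, y = 0.2849
  C: x = 0.2299, y = 0.1678
  D: x = 0.5021, y = 0.1557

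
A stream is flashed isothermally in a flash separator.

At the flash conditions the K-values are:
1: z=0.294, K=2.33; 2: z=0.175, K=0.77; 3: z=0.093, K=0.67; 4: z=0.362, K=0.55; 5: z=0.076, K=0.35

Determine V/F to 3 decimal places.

Rachford–Rice: g(V/F) = Σ zᵢ(Kᵢ−1)/(1+V/F(Kᵢ−1)) = 0.
g(0) = ΣzᵢKᵢ − 1 = 0.108 and g(1) = 1 − Σzᵢ/Kᵢ = -0.368, so a root lies in (0, 1).
Newton–Raphson from V/F = 0.5:
  V/F = 0.500: g = -0.1308, g' = -0.406 → V/F = 0.178
  V/F = 0.178: g = 0.0085, g' = -0.489 → V/F = 0.196
Converged at V/F = 0.196.

V/F = 0.196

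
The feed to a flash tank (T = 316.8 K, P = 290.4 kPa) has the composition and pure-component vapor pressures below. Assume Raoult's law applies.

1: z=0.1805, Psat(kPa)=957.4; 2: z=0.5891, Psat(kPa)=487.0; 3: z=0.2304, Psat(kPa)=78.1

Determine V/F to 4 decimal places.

V/F = 0.7990

Raoult's law: Kᵢ = Pᵢˢᵃᵗ/P = Pᵢˢᵃᵗ/290.4.
  K_1 = 957.4/290.4 = 3.296832, K_2 = 487.0/290.4 = 1.676997, K_3 = 78.1/290.4 = 0.268939
Material balance + equilibrium reduce to Σ zᵢ(Kᵢ−1)/(1+V/F(Kᵢ−1)) = 0.
Feasibility: ΣzᵢKᵢ = 1.6450, Σzᵢ/Kᵢ = 1.2627 — both > 1, two phases present.
Iterate (Newton) starting at V/F = 0.39:
  V/F = 0.3900: g = 0.29859, g' = -0.6749 → V/F = 0.8324
  V/F = 0.8324: g = -0.03285, g' = -1.0264 → V/F = 0.8004
  V/F = 0.8004: g = -0.00131, g' = -0.9473 → V/F = 0.7990
Converged at V/F = 0.7990.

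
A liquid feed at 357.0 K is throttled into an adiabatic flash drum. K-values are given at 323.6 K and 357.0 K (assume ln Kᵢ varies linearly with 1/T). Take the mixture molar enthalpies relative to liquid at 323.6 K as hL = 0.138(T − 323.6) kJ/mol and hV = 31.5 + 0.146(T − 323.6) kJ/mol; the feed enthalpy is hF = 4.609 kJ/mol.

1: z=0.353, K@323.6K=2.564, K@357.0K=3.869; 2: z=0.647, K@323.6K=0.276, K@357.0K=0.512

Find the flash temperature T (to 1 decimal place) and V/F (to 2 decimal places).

T = 327.9 K, V/F = 0.13

Adiabatic flash: solve Rachford–Rice at each trial T, then check hF = ψ·hV(T) + (1−ψ)·hL(T).
  T = 323.6 K: K = (2.564, 0.276), RR gives ψ = 0.074, H_out = 2.327 kJ/mol
  T = 357.0 K: K = (3.869, 0.512), RR gives ψ = 0.498, H_out = 20.424 kJ/mol
  T = 340.3 K: K = (3.182, 0.382), RR gives ψ = 0.274, H_out = 10.982 kJ/mol
  T = 332.0 K: K = (2.866, 0.326), RR gives ψ = 0.177, H_out = 6.750 kJ/mol
  T = 327.8 K: K = (2.713, 0.300), RR gives ψ = 0.127, H_out = 4.577 kJ/mol
  T = 329.9 K: K = (2.789, 0.313), RR gives ψ = 0.152, H_out = 5.671 kJ/mol
Linear interpolation between T = 327.8 (H_out = 4.577) and T = 329.9 (H_out = 5.671) on hF = 4.609 gives T ≈ 327.9 K, at which ψ = 0.13.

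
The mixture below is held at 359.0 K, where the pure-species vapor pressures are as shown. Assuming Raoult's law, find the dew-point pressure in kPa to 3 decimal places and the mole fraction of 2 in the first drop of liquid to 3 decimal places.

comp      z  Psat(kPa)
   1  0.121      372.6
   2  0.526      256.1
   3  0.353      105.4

At the dew point ψ → 1, so Σzᵢ/Kᵢ = 1 with Kᵢ = Pᵢˢᵃᵗ/P ⇒ 1/P = Σzᵢ/Pᵢˢᵃᵗ.
1/P = 0.121/372.6 + 0.526/256.1 + 0.353/105.4 = 0.005728 ⇒ P = 174.588 kPa
xᵢ = zᵢP/Pᵢˢᵃᵗ ⇒ x_2 = 0.526·174.588/256.1 = 0.359

Pdew = 174.588 kPa, x_2 = 0.359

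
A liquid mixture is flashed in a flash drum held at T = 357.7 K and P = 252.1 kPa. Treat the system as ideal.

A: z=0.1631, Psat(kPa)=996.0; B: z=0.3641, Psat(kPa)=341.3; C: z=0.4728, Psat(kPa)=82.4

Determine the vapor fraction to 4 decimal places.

ψ = 0.2656

Raoult's law: Kᵢ = Pᵢˢᵃᵗ/P = Pᵢˢᵃᵗ/252.1.
  K_A = 996.0/252.1 = 3.950813, K_B = 341.3/252.1 = 1.353828, K_C = 82.4/252.1 = 0.326854
Newton iteration, ψ⁰ = 0.5:
  ψ = 0.5000: g = -0.17584, g' = -0.7514 → ψ = 0.2660
  ψ = 0.2660: g = -0.00029, g' = -0.8017 → ψ = 0.2656
Converged at ψ = 0.2656.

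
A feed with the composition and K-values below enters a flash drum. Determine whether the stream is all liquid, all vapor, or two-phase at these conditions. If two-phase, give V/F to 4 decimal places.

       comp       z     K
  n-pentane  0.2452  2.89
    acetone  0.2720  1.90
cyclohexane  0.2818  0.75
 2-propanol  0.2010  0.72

ΣzᵢKᵢ = 1.5815; Σzᵢ/Kᵢ = 0.8829.
Since Σzᵢ/Kᵢ < 1 the mixture is above its dew point — single vapor phase.

all vapor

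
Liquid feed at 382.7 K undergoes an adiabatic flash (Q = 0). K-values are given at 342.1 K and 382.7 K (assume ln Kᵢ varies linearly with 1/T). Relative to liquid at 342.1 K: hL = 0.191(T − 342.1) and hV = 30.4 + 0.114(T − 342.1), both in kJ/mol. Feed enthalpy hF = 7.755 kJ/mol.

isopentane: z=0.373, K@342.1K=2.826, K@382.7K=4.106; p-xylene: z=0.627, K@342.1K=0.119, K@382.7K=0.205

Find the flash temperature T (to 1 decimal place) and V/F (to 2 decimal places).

Adiabatic flash: solve Rachford–Rice at each trial T, then check hF = ψ·hV(T) + (1−ψ)·hL(T).
  T = 342.1 K: K = (2.826, 0.119), RR gives ψ = 0.080, H_out = 2.432 kJ/mol
  T = 382.7 K: K = (4.106, 0.205), RR gives ψ = 0.267, H_out = 15.045 kJ/mol
  T = 362.4 K: K = (3.442, 0.159), RR gives ψ = 0.187, H_out = 9.257 kJ/mol
  T = 352.2 K: K = (3.126, 0.138), RR gives ψ = 0.138, H_out = 6.010 kJ/mol
  T = 357.3 K: K = (3.283, 0.148), RR gives ψ = 0.163, H_out = 7.671 kJ/mol
  T = 359.9 K: K = (3.364, 0.153), RR gives ψ = 0.175, H_out = 8.488 kJ/mol
  T = 358.6 K: K = (3.323, 0.151), RR gives ψ = 0.169, H_out = 8.082 kJ/mol
Linear interpolation between T = 357.3 (H_out = 7.671) and T = 358.6 (H_out = 8.082) on hF = 7.755 gives T ≈ 357.6 K, at which ψ = 0.16.

T = 357.6 K, V/F = 0.16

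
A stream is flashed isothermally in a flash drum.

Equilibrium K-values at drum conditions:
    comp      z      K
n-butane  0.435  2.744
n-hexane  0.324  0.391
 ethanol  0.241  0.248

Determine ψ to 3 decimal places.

Iterate (Newton) starting at ψ = 0.5:
  ψ = 0.500: g = -0.1689, g' = -0.976 → ψ = 0.327
  ψ = 0.327: g = -0.0036, g' = -0.964 → ψ = 0.323
Converged at ψ = 0.323.

ψ = 0.323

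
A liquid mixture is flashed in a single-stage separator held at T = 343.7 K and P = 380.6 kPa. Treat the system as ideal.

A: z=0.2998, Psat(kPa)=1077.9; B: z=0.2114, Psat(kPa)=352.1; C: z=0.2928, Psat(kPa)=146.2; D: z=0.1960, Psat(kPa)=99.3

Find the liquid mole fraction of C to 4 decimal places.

Raoult's law: Kᵢ = Pᵢˢᵃᵗ/P = Pᵢˢᵃᵗ/380.6.
  K_A = 1077.9/380.6 = 2.832107, K_B = 352.1/380.6 = 0.925118, K_C = 146.2/380.6 = 0.384130, K_D = 99.3/380.6 = 0.260904
Rachford–Rice: g(V/F) = Σ zᵢ(Kᵢ−1)/(1+V/F(Kᵢ−1)) = 0.
Check two-phase: ΣzᵢKᵢ = 1.2082 > 1 and Σzᵢ/Kᵢ = 1.8478 > 1, so g(0) = 0.2082 > 0 and g(1) = -0.8478 < 0.
Newton–Raphson from V/F = 0.7:
  V/F = 0.7000: g = -0.39319, g' = -0.9973 → V/F = 0.3057
  V/F = 0.3057: g = -0.07345, g' = -0.7619 → V/F = 0.2093
  V/F = 0.2093: g = 0.00253, g' = -0.8232 → V/F = 0.2124
Converged at V/F = 0.2124.
Compositions from xᵢ = zᵢ/(1+V/F(Kᵢ−1)), yᵢ = Kᵢxᵢ:
  A: x = 0.2158, y = 0.6112
  B: x = 0.2148, y = 0.1987
  C: x = 0.3369, y = 0.1294
  D: x = 0.2325, y = 0.0607

x_C = 0.3369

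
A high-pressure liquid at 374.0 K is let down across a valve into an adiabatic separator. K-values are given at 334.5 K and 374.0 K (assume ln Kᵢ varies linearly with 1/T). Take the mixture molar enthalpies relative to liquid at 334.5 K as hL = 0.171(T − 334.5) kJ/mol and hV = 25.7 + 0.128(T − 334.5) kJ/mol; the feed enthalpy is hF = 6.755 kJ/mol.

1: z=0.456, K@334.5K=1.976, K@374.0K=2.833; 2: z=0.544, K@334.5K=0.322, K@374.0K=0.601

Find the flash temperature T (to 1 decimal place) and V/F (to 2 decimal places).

T = 341.0 K, V/F = 0.22

Adiabatic flash: solve Rachford–Rice at each trial T, then check hF = ψ·hV(T) + (1−ψ)·hL(T).
  T = 334.5 K: K = (1.976, 0.322), RR gives ψ = 0.115, H_out = 2.960 kJ/mol
  T = 374.0 K: K = (2.833, 0.601), RR gives ψ = 0.846, H_out = 27.062 kJ/mol
  T = 354.2 K: K = (2.389, 0.447), RR gives ψ = 0.433, H_out = 14.138 kJ/mol
  T = 344.4 K: K = (2.180, 0.382), RR gives ψ = 0.276, H_out = 8.674 kJ/mol
  T = 339.4 K: K = (2.076, 0.351), RR gives ψ = 0.197, H_out = 5.848 kJ/mol
  T = 341.9 K: K = (2.127, 0.366), RR gives ψ = 0.237, H_out = 7.272 kJ/mol
  T = 340.6 K: K = (2.100, 0.358), RR gives ψ = 0.216, H_out = 6.535 kJ/mol
Linear interpolation between T = 340.6 (H_out = 6.535) and T = 341.9 (H_out = 7.272) on hF = 6.755 gives T ≈ 341.0 K, at which ψ = 0.22.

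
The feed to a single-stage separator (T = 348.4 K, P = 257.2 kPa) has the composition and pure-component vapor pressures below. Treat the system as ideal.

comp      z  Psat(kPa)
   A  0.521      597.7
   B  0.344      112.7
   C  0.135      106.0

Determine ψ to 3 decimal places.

Raoult's law: Kᵢ = Pᵢˢᵃᵗ/P = Pᵢˢᵃᵗ/257.2.
  K_A = 597.7/257.2 = 2.32387, K_B = 112.7/257.2 = 0.43818, K_C = 106.0/257.2 = 0.41213
Iterate (Newton) starting at ψ = 0.5:
  ψ = 0.500: g = 0.0339, g' = -0.634 → ψ = 0.553
Converged at ψ = 0.553.

ψ = 0.553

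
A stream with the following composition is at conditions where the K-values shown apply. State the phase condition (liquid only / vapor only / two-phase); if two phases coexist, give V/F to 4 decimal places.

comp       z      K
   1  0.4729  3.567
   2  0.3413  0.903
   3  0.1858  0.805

ΣzᵢKᵢ = 2.1446; Σzᵢ/Kᵢ = 0.7413.
Since Σzᵢ/Kᵢ < 1 the mixture is above its dew point — single vapor phase.

vapor only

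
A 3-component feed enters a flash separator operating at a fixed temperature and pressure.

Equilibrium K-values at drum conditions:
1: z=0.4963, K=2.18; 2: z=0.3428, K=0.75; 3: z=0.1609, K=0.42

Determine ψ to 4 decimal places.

Material balance + equilibrium reduce to Σ zᵢ(Kᵢ−1)/(1+ψ(Kᵢ−1)) = 0.
Check two-phase: ΣzᵢKᵢ = 1.4066 > 1 and Σzᵢ/Kᵢ = 1.0678 > 1, so g(0) = 0.4066 > 0 and g(1) = -0.0678 < 0.
Iterate (Newton) starting at ψ = 0.39:
  ψ = 0.3900: g = 0.18550, g' = -0.4408 → ψ = 0.8108
  ψ = 0.8108: g = 0.01562, g' = -0.4071 → ψ = 0.8492
  ψ = 0.8492: g = -0.00018, g' = -0.4171 → ψ = 0.8488
Converged at ψ = 0.8488.

ψ = 0.8488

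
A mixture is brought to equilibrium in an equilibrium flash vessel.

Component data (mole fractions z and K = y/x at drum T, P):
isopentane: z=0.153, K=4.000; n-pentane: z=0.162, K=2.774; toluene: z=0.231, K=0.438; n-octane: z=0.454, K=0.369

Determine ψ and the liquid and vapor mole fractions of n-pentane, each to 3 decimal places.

Rachford–Rice: g(ψ) = Σ zᵢ(Kᵢ−1)/(1+ψ(Kᵢ−1)) = 0.
Feasibility: ΣzᵢKᵢ = 1.330, Σzᵢ/Kᵢ = 1.854 — both > 1, two phases present.
Newton–Raphson from ψ = 0.5:
  ψ = 0.500: g = -0.2632, g' = -0.890 → ψ = 0.204
  ψ = 0.204: g = 0.0198, g' = -1.135 → ψ = 0.222
Converged at ψ = 0.222.
Compositions from xᵢ = zᵢ/(1+ψ(Kᵢ−1)), yᵢ = Kᵢxᵢ:
  isopentane: x = 0.092, y = 0.367
  n-pentane: x = 0.116, y = 0.322
  toluene: x = 0.264, y = 0.116
  n-octane: x = 0.528, y = 0.195

ψ = 0.222, x_n-pentane = 0.116, y_n-pentane = 0.322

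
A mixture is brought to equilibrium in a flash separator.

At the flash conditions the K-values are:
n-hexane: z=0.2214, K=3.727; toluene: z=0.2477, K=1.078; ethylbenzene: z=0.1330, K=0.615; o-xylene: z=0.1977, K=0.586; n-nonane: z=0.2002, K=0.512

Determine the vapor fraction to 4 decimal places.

Rachford–Rice: g(ψ) = Σ zᵢ(Kᵢ−1)/(1+ψ(Kᵢ−1)) = 0.
g(0) = ΣzᵢKᵢ − 1 = 0.3923 and g(1) = 1 − Σzᵢ/Kᵢ = -0.2338, so a root lies in (0, 1).
Newton–Raphson from ψ = 0.7:
  ψ = 0.7000: g = -0.10785, g' = -0.4100 → ψ = 0.4370
  ψ = 0.4370: g = 0.00851, g' = -0.5002 → ψ = 0.4540
  ψ = 0.4540: g = 0.00010, g' = -0.4891 → ψ = 0.4542
Converged at ψ = 0.4542.

ψ = 0.4542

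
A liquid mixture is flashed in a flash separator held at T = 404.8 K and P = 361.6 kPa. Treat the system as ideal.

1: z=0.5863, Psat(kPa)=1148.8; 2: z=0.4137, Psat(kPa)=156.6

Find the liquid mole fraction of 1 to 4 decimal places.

x_1 = 0.2066

Raoult's law: Kᵢ = Pᵢˢᵃᵗ/P = Pᵢˢᵃᵗ/361.6.
  K_1 = 1148.8/361.6 = 3.176991, K_2 = 156.6/361.6 = 0.433075
Rachford–Rice: g(V/F) = Σ zᵢ(Kᵢ−1)/(1+V/F(Kᵢ−1)) = 0.
g(0) = ΣzᵢKᵢ − 1 = 1.0418 and g(1) = 1 − Σzᵢ/Kᵢ = -0.1398, so a root lies in (0, 1).
Binary case is linear: z₁(K₁−1)(1+V/F(K₂−1)) + z₂(K₂−1)(1+V/F(K₁−1)) = 0
⇒ V/F = [z₁(K₁−1)+z₂(K₂−1)] / [−(K₁−1)(K₂−1)] = 1.04183/1.23419 = 0.8441
Compositions from xᵢ = zᵢ/(1+V/F(Kᵢ−1)), yᵢ = Kᵢxᵢ:
  1: x = 0.2066, y = 0.6564
  2: x = 0.7934, y = 0.3436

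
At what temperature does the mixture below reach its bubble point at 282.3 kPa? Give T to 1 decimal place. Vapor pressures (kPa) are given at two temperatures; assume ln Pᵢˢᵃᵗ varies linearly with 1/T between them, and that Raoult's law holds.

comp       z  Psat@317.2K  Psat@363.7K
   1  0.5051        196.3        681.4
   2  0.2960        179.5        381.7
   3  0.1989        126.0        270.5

T = 336.4 K

Bubble-point temperature: ΣzᵢPᵢˢᵃᵗ(T) = P. Interpolate ln Pᵢˢᵃᵗ = aᵢ + bᵢ/T.
  T = 317.2 K: ΣzᵢPᵢˢᵃᵗ = 177.34 kPa
  T = 363.7 K: ΣzᵢPᵢˢᵃᵗ = 510.96 kPa
  T = 340.4 K: ΣzᵢPᵢˢᵃᵗ = 309.59 kPa
  T = 328.8 K: ΣzᵢPᵢˢᵃᵗ = 236.15 kPa
  T = 334.6 K: ΣzᵢPᵢˢᵃᵗ = 270.90 kPa
  T = 337.5 K: ΣzᵢPᵢˢᵃᵗ = 289.73 kPa
Interpolating between 334.6 K and 337.5 K gives T ≈ 336.4 K.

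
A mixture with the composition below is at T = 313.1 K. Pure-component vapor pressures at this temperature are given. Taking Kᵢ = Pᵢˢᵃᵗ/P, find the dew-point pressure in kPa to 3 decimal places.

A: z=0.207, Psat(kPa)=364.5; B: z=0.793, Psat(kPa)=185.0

At the dew point ψ → 1, so Σzᵢ/Kᵢ = 1 with Kᵢ = Pᵢˢᵃᵗ/P ⇒ 1/P = Σzᵢ/Pᵢˢᵃᵗ.
1/P = 0.207/364.5 + 0.793/185.0 = 0.004854 ⇒ P = 205.999 kPa

Pdew = 205.999 kPa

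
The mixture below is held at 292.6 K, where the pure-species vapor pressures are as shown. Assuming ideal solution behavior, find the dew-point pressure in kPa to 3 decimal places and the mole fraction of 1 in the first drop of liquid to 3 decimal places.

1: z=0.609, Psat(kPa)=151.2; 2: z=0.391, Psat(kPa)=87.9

Pdew = 117.980 kPa, x_1 = 0.475

At the dew point ψ → 1, so Σzᵢ/Kᵢ = 1 with Kᵢ = Pᵢˢᵃᵗ/P ⇒ 1/P = Σzᵢ/Pᵢˢᵃᵗ.
1/P = 0.609/151.2 + 0.391/87.9 = 0.008476 ⇒ P = 117.980 kPa
xᵢ = zᵢP/Pᵢˢᵃᵗ ⇒ x_1 = 0.609·117.980/151.2 = 0.475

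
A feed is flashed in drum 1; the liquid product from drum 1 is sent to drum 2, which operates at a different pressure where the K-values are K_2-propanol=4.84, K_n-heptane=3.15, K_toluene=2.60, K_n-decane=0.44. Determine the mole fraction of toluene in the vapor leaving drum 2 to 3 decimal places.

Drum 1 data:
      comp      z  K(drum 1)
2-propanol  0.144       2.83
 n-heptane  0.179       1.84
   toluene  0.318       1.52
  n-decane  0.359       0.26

Drum 1:
Iterate (Newton) starting at ψ₁ = 0.5:
  ψ₁ = 0.500: g = -0.0469, g' = -0.744 → ψ₁ = 0.437
  ψ₁ = 0.437: g = -0.0014, g' = -0.703 → ψ₁ = 0.435
Converged at ψ₁ = 0.435.
Drum-1 compositions:
  2-propanol: x = 0.080, y = 0.227
  n-heptane: x = 0.131, y = 0.241
  toluene: x = 0.259, y = 0.394
  n-decane: x = 0.529, y = 0.138
Drum-2 feed = drum-1 liquid: z₂ = (0.0802, 0.1311, 0.2593, 0.5294).
Drum 2:
Let ψ₂ = V/F and solve Σ zᵢ(Kᵢ−1)/(1+ψ₂(Kᵢ−1)) = 0.
Feasibility: ΣzᵢKᵢ = 1.708, Σzᵢ/Kᵢ = 1.361 — both > 1, two phases present.
Iterate (Newton) starting at ψ₂ = 0.4:
  ψ₂ = 0.400: g = 0.1440, g' = -0.882 → ψ₂ = 0.563
  ψ₂ = 0.563: g = 0.0100, g' = -0.780 → ψ₂ = 0.576
Converged at ψ₂ = 0.576.
  2-propanol: x = 0.025, y = 0.121
  n-heptane: x = 0.059, y = 0.184
  toluene: x = 0.135, y = 0.351
  n-decane: x = 0.782, y = 0.344

y_toluene (drum 2) = 0.351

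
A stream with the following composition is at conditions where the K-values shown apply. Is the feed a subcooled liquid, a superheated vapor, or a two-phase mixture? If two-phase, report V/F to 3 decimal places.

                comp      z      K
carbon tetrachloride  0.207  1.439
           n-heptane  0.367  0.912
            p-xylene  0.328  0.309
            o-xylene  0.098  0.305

ΣzᵢKᵢ = 0.764; Σzᵢ/Kᵢ = 1.929.
Since ΣzᵢKᵢ < 1 the mixture is below its bubble point — single liquid phase.

subcooled liquid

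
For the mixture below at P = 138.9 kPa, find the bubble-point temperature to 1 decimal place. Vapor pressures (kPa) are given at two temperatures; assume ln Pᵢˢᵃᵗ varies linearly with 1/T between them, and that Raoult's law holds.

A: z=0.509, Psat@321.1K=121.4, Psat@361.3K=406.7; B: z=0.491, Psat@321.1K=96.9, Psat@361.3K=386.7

T = 327.9 K

Bubble-point temperature: ΣzᵢPᵢˢᵃᵗ(T) = P. Interpolate ln Pᵢˢᵃᵗ = aᵢ + bᵢ/T.
  T = 321.1 K: ΣzᵢPᵢˢᵃᵗ = 109.37 kPa
  T = 361.3 K: ΣzᵢPᵢˢᵃᵗ = 396.88 kPa
  T = 341.2 K: ΣzᵢPᵢˢᵃᵗ = 216.20 kPa
  T = 331.1 K: ΣzᵢPᵢˢᵃᵗ = 155.07 kPa
  T = 326.1 K: ΣzᵢPᵢˢᵃᵗ = 130.57 kPa
  T = 328.6 K: ΣzᵢPᵢˢᵃᵗ = 142.38 kPa
Interpolating between 326.1 K and 328.6 K gives T ≈ 327.9 K.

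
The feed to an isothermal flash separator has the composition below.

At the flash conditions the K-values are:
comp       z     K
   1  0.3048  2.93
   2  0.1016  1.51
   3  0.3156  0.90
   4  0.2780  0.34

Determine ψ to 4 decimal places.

ψ = 0.5575

Newton iteration, ψ⁰ = 0.5:
  ψ = 0.5000: g = 0.03359, g' = -0.5841 → ψ = 0.5575
Converged at ψ = 0.5575.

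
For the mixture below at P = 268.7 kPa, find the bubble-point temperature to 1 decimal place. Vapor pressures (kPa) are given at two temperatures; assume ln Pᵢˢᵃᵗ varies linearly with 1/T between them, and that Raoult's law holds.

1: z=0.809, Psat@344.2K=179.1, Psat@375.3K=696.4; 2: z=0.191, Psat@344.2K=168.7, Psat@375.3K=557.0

T = 353.4 K

Bubble-point temperature: ΣzᵢPᵢˢᵃᵗ(T) = P. Interpolate ln Pᵢˢᵃᵗ = aᵢ + bᵢ/T.
  T = 344.2 K: ΣzᵢPᵢˢᵃᵗ = 177.11 kPa
  T = 375.3 K: ΣzᵢPᵢˢᵃᵗ = 669.77 kPa
  T = 359.8 K: ΣzᵢPᵢˢᵃᵗ = 355.06 kPa
  T = 352.0 K: ΣzᵢPᵢˢᵃᵗ = 252.68 kPa
  T = 355.9 K: ΣzᵢPᵢˢᵃᵗ = 300.07 kPa
  T = 353.9 K: ΣzᵢPᵢˢᵃᵗ = 274.88 kPa
Interpolating between 352.0 K and 353.9 K gives T ≈ 353.4 K.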